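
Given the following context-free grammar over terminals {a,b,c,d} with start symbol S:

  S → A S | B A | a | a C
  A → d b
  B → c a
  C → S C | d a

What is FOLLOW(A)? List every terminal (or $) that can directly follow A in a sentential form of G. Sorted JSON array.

FIRST iteration:
pass 1:
  A via A→d b: +{d}
  B via B→c a: +{c}
  C via C→d a: +{d}
  S via S→A S: +{d}
  S via S→B A: +{c}
  S via S→a: +{a}
  FIRST[S]={a,c,d}  FIRST[A]={d}  FIRST[B]={c}  FIRST[C]={d}
pass 2:
  C via C→S C: +{a,c}
  FIRST[S]={a,c,d}  FIRST[A]={d}  FIRST[B]={c}  FIRST[C]={a,c,d}
pass 3: done
  FIRST[S]={a,c,d}  FIRST[A]={d}  FIRST[B]={c}  FIRST[C]={a,c,d}

FOLLOW iteration:
initialize: $ ∈ FOLLOW(S)
iter 1:
  C→S C: FOLLOW(S) ⊇ FIRST(C) = {a,c,d}; new: +{a,c,d}
  S→A S: FOLLOW(A) ⊇ FIRST(S) = {a,c,d}; new: +{a,c,d}
  S→B A: FOLLOW(B) ⊇ FIRST(A) = {d}; new: +{d}
  S→B A: FOLLOW(A) ⊇ FOLLOW(S) ⊇ {$,a,c,d}; new: +{$}
  S→a C: FOLLOW(C) ⊇ FOLLOW(S) ⊇ {$,a,c,d}; new: +{$,a,c,d}
  S: {$,a,c,d}  A: {$,a,c,d}  B: {d}  C: {$,a,c,d}
iter 2: — fixpoint
  S: {$,a,c,d}  A: {$,a,c,d}  B: {d}  C: {$,a,c,d}

FOLLOW(A) = ["$", "a", "c", "d"]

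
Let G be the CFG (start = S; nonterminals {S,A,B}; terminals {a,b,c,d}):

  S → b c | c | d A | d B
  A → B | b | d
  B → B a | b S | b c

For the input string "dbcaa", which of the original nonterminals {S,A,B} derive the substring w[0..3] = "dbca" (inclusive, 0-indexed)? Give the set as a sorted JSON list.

CNF form of G:
  S -> T1 T2 | T3 A | T3 B | c
  A -> B T0 | T1 S | T1 T2 | b | d
  B -> B T0 | T1 S | T1 T2
  T0 -> a
  T1 -> b
  T2 -> c
  T3 -> d

Fill CYK table bottom-up (cells [i..j] with 0 ≤ i ≤ j ≤ 3 only):
  cell(0,0) d: {A,T3}  orig:{A}
  cell(1,1) b: {A,T1}  orig:{A}
  cell(2,2) c: {S,T2}  orig:{S}
  cell(3,3) a: {T0}  orig:{}
  cell(0,1) db: {S}
  cell(1,2) bc: {A,B,S}
  cell(2,3) ca: ∅
  cell(0,2) dbc: {S}
  cell(1,3) bca: {A,B}
  cell(0,3) dbca: {S}

Original NTs in T[0,3] deriving "dbca": ["S"]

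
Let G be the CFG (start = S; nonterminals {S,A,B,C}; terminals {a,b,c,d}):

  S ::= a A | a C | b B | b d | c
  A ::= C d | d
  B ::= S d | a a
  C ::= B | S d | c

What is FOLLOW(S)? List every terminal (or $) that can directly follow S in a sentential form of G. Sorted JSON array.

FIRST sets, iterate to fixpoint:
pass 1:
  A via A→d: +{d}
  B via B→a a: +{a}
  C via C→B: +{a}
  C via C→c: +{c}
  S via S→a A: +{a}
  S via S→b B: +{b}
  S via S→c: +{c}
  FIRST[S]={a,b,c}  FIRST[A]={d}  FIRST[B]={a}  FIRST[C]={a,c}
pass 2:
  A via A→C d: +{a,c}
  B via B→S d: +{b,c}
  C via C→B: +{b}
  FIRST[S]={a,b,c}  FIRST[A]={a,c,d}  FIRST[B]={a,b,c}  FIRST[C]={a,b,c}
pass 3:
  A via A→C d: +{b}
  FIRST[S]={a,b,c}  FIRST[A]={a,b,c,d}  FIRST[B]={a,b,c}  FIRST[C]={a,b,c}
pass 4: (stable)
  FIRST[S]={a,b,c}  FIRST[A]={a,b,c,d}  FIRST[B]={a,b,c}  FIRST[C]={a,b,c}

FOLLOW sets:
initialize: $ ∈ FOLLOW(S)
round 1:
  A→C d: FOLLOW(C) ⊇ FIRST(d) = {d}; new: +{d}
  B→S d: FOLLOW(S) ⊇ FIRST(d) = {d}; new: +{d}
  C→B: FOLLOW(B) ⊇ FOLLOW(C) ⊇ {d}; new: +{d}
  S→a A: FOLLOW(A) ⊇ FOLLOW(S) ⊇ {$,d}; new: +{$,d}
  S→a C: FOLLOW(C) ⊇ FOLLOW(S) ⊇ {$,d}; new: +{$}
  S→b B: FOLLOW(B) ⊇ FOLLOW(S) ⊇ {$,d}; new: +{$}
  FOLLOW[S]={$,d}  FOLLOW[A]={$,d}  FOLLOW[B]={$,d}  FOLLOW[C]={$,d}
round 2: done
  FOLLOW[S]={$,d}  FOLLOW[A]={$,d}  FOLLOW[B]={$,d}  FOLLOW[C]={$,d}

FOLLOW(S) = ["$", "d"]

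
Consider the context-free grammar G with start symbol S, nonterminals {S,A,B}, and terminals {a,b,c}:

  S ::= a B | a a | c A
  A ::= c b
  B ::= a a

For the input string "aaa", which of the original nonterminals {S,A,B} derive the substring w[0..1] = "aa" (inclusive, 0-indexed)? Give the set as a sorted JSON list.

Convert to CNF:
  S -> T0 A | T2 B | T2 T2
  A -> T0 T1
  B -> T2 T2
  T0 -> c
  T1 -> b
  T2 -> a

CYK table (by increasing span) — only the sub-triangle for w[0..1]:
  [0..0]={T2}  "a"  orig:{}
  [1..1]={T2}  "a"  orig:{}
  [0..1]={B,S}  "aa"

Original NTs in T[0,1] deriving "aa": ["B", "S"]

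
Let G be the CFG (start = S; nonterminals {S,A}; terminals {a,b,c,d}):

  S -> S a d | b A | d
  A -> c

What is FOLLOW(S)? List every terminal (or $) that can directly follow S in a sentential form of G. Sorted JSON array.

Compute FIRST by fixpoint:
round 1:
  A via A→c: +{c}
  S via S→b A: +{b}
  S via S→d: +{d}
  S: {b,d}  A: {c}
round 2: (stable)
  S: {b,d}  A: {c}

FOLLOW iteration:
seed FOLLOW(S) with $
[1]
  S→S a d: FOLLOW(S) ⊇ FIRST(a) = {a}; new: +{a}
  S→b A: FOLLOW(A) ⊇ FOLLOW(S) ⊇ {$,a}; new: +{$,a}
  FOLLOW(S)={$,a}  FOLLOW(A)={$,a}
[2] done
  FOLLOW(S)={$,a}  FOLLOW(A)={$,a}

FOLLOW(S) = ["$", "a"]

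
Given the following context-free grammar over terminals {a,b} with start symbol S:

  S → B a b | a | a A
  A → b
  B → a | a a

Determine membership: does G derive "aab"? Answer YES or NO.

CNF form of G:
  S -> B X2 | T0 A | a
  A -> b
  B -> T0 T0 | a
  T0 -> a
  T1 -> b
  X2 -> T0 T1

CYK table (by increasing span):
  T[0,0] 'a' = {B,S,T0}  orig:{B,S}
  T[1,1] 'a' = {B,S,T0}  orig:{B,S}
  T[2,2] 'b' = {A,T1}  orig:{A}
  T[0,1] 'aa' = {B}
  T[1,2] 'ab' = {S,X2}  orig:{S}
  T[0,2] 'aab' = {S}

S ∈ T[0,2] ⇒ YES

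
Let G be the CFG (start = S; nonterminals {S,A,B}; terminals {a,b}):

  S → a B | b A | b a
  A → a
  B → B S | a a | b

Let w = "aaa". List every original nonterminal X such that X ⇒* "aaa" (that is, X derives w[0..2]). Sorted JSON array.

CNF form of G:
  S -> T0 B | T1 A | T1 T0
  A -> a
  B -> B S | T0 T0 | b
  T0 -> a
  T1 -> b

CYK table (by increasing span) (cells [i..j] with 0 ≤ i ≤ j ≤ 2 only):
  [0..0]={A,T0}  "a"  orig:{A}
  [1..1]={A,T0}  "a"  orig:{A}
  [2..2]={A,T0}  "a"  orig:{A}
  [0..1]={B}  "aa"
  [1..2]={B}  "aa"
  [0..2]={S}  "aaa"

Original NTs in T[0,2] deriving "aaa": ["S"]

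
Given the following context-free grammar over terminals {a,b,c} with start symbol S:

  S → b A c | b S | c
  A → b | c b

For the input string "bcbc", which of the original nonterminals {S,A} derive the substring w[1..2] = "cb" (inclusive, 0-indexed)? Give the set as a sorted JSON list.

CNF form of G:
  S -> T1 S | T1 X2 | c
  A -> T0 T1 | b
  T0 -> c
  T1 -> b
  X2 -> A T0

CYK table (by increasing span) (cells [i..j] with 1 ≤ i ≤ j ≤ 2 only):
  T[1,1] 'c' = {S,T0}  orig:{S}
  T[2,2] 'b' = {A,T1}  orig:{A}
  T[1,2] 'cb' = {A}

Original NTs in T[1,2] deriving "cb": ["A"]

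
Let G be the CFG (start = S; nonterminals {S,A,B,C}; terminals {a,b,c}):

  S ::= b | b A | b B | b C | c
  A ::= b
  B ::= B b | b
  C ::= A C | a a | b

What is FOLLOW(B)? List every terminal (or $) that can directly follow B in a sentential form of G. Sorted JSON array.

Compute FIRST by fixpoint:
iter 1:
  A via A→b: +{b}
  B via B→b: +{b}
  C via C→A C: +{b}
  C via C→a a: +{a}
  S via S→b: +{b}
  S via S→c: +{c}
  FIRST[S]={b,c}  FIRST[A]={b}  FIRST[B]={b}  FIRST[C]={a,b}
iter 2: done
  FIRST[S]={b,c}  FIRST[A]={b}  FIRST[B]={b}  FIRST[C]={a,b}

FOLLOW sets:
FOLLOW(S) := {$}
round 1:
  B→B b: FOLLOW(B) ⊇ FIRST(b) = {b}; new: +{b}
  C→A C: FOLLOW(A) ⊇ FIRST(C) = {a,b}; new: +{a,b}
  S→b A: FOLLOW(A) ⊇ FOLLOW(S) ⊇ {$}; new: +{$}
  S→b B: FOLLOW(B) ⊇ FOLLOW(S) ⊇ {$}; new: +{$}
  S→b C: FOLLOW(C) ⊇ FOLLOW(S) ⊇ {$}; new: +{$}
  S: {$}  A: {$,a,b}  B: {$,b}  C: {$}
round 2: — fixpoint
  S: {$}  A: {$,a,b}  B: {$,b}  C: {$}

FOLLOW(B) = ["$", "b"]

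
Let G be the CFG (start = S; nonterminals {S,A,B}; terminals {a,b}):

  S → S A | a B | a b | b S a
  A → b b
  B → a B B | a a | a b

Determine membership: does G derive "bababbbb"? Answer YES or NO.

Convert to CNF:
  S -> S A | T0 X3 | T1 B | T1 T0
  A -> T0 T0
  B -> T1 T0 | T1 T1 | T1 X2
  T0 -> b
  T1 -> a
  X2 -> B B
  X3 -> S T1

CYK table (by increasing span):
  T[0,0] 'b' = {T0}  orig:{}
  T[1,1] 'a' = {T1}  orig:{}
  T[2,2] 'b' = {T0}  orig:{}
  T[3,3] 'a' = {T1}  orig:{}
  T[4,4] 'b' = {T0}  orig:{}
  T[5,5] 'b' = {T0}  orig:{}
  T[6,6] 'b' = {T0}  orig:{}
  T[7,7] 'b' = {T0}  orig:{}
  T[0,1] 'ba' = ∅
  T[1,2] 'ab' = {B,S}
  T[2,3] 'ba' = ∅
  T[3,4] 'ab' = {B,S}
  T[4,5] 'bb' = {A}
  T[5,6] 'bb' = {A}
  T[6,7] 'bb' = {A}
  T[0,2] 'bab' = ∅
  T[1,3] 'aba' = {X3}  orig:{}
  T[2,4] 'bab' = ∅
  T[3,5] 'abb' = ∅
  T[4,6] 'bbb' = ∅
  T[5,7] 'bbb' = ∅
  T[0,3] 'baba' = {S}
  T[1,4] 'abab' = {X2}  orig:{}
  T[2,5] 'babb' = ∅
  T[3,6] 'abbb' = {S}
  T[4,7] 'bbbb' = ∅
  T[0,4] 'babab' = ∅
  T[1,5] 'ababb' = ∅
  T[2,6] 'babbb' = ∅
  T[3,7] 'abbbb' = ∅
  T[0,5] 'bababb' = {S}
  T[1,6] 'ababbb' = ∅
  T[2,7] 'babbbb' = ∅
  T[0,6] 'bababbb' = ∅
  T[1,7] 'ababbbb' = ∅
  T[0,7] 'bababbbb' = {S}

S ∈ T[0,7] ⇒ YES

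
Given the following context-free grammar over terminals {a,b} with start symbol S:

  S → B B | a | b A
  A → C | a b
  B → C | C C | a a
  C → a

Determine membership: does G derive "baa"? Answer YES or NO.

CNF form of G:
  S -> B B | T1 A | a
  A -> T0 T1 | a
  B -> C C | T0 T0 | a
  C -> a
  T0 -> a
  T1 -> b

CYK fill:
  [0..0]={T1}  "b"  orig:{}
  [1..1]={A,B,C,S,T0}  "a"  orig:{A,B,C,S}
  [2..2]={A,B,C,S,T0}  "a"  orig:{A,B,C,S}
  [0..1]={S}  "ba"
  [1..2]={B,S}  "aa"
  [0..2]=∅  "baa"

S ∉ T[0,2] ⇒ NO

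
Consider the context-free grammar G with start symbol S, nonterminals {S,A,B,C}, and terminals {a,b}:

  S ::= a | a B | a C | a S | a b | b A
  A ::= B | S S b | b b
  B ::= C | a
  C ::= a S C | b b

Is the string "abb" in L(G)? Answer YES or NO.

Convert to CNF:
  S -> T0 A | T1 B | T1 C | T1 S | T1 T0 | a
  A -> S X2 | T0 T0 | T1 X3 | a
  B -> T0 T0 | T1 X4 | a
  C -> T0 T0 | T1 X5
  T0 -> b
  T1 -> a
  X2 -> S T0
  X3 -> S C
  X4 -> S C
  X5 -> S C

CYK table (by increasing span):
  cell(0,0) a: {A,B,S,T1}  orig:{A,B,S}
  cell(1,1) b: {T0}  orig:{}
  cell(2,2) b: {T0}  orig:{}
  cell(0,1) ab: {S,X2}  orig:{S}
  cell(1,2) bb: {A,B,C}
  cell(0,2) abb: {S,X2,X3,X4,X5}  orig:{S}

S ∈ T[0,2] ⇒ YES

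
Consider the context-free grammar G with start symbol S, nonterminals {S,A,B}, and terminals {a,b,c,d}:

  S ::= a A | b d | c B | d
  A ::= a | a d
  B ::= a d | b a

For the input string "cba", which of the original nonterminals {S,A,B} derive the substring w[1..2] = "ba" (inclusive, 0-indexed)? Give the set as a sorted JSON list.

Convert to CNF:
  S -> T0 A | T2 T1 | T3 B | d
  A -> T0 T1 | a
  B -> T0 T1 | T2 T0
  T0 -> a
  T1 -> d
  T2 -> b
  T3 -> c

Fill CYK table bottom-up (cells [i..j] with 1 ≤ i ≤ j ≤ 2 only):
  T[1,1] 'b' = {T2}  orig:{}
  T[2,2] 'a' = {A,T0}  orig:{A}
  T[1,2] 'ba' = {B}

Original NTs in T[1,2] deriving "ba": ["B"]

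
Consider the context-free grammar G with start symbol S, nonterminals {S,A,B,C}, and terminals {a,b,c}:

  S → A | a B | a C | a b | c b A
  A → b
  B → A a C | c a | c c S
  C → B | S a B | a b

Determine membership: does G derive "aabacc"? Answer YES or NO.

CNF form of G:
  S -> T0 B | T0 C | T0 T2 | T1 X8 | b
  A -> b
  B -> A X3 | T1 T0 | T1 X4
  C -> A X5 | S X6 | T0 T2 | T1 T0 | T1 X7
  T0 -> a
  T1 -> c
  T2 -> b
  X3 -> T0 C
  X4 -> T1 S
  X5 -> T0 C
  X6 -> T0 B
  X7 -> T1 S
  X8 -> T2 A

Fill CYK table bottom-up:
  T[0,0] 'a' = {T0}  orig:{}
  T[1,1] 'a' = {T0}  orig:{}
  T[2,2] 'b' = {A,S,T2}  orig:{A,S}
  T[3,3] 'a' = {T0}  orig:{}
  T[4,4] 'c' = {T1}  orig:{}
  T[5,5] 'c' = {T1}  orig:{}
  T[0,1] 'aa' = ∅
  T[1,2] 'ab' = {C,S}
  T[2,3] 'ba' = ∅
  T[3,4] 'ac' = ∅
  T[4,5] 'cc' = ∅
  T[0,2] 'aab' = {S,X3,X5}  orig:{S}
  T[1,3] 'aba' = ∅
  T[2,4] 'bac' = ∅
  T[3,5] 'acc' = ∅
  T[0,3] 'aaba' = ∅
  T[1,4] 'abac' = ∅
  T[2,5] 'bacc' = ∅
  T[0,4] 'aabac' = ∅
  T[1,5] 'abacc' = ∅
  T[0,5] 'aabacc' = ∅

S ∉ T[0,5] ⇒ NO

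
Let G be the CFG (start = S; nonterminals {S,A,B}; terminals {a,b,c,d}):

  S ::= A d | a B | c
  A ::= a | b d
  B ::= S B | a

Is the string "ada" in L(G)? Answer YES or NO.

CNF form of G:
  S -> A T1 | T2 B | c
  A -> T0 T1 | a
  B -> S B | a
  T0 -> b
  T1 -> d
  T2 -> a

Fill CYK table bottom-up:
  [0..0]={A,B,T2}  "a"  orig:{A,B}
  [1..1]={T1}  "d"  orig:{}
  [2..2]={A,B,T2}  "a"  orig:{A,B}
  [0..1]={S}  "ad"
  [1..2]=∅  "da"
  [0..2]={B}  "ada"

S ∉ T[0,2] ⇒ NO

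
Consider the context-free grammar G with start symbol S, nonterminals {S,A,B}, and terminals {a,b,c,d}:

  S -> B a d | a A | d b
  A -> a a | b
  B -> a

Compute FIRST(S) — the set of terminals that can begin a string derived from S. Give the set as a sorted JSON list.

FIRST sets, iterate to fixpoint:
round 1:
  A via A→a a: +{a}
  A via A→b: +{b}
  B via B→a: +{a}
  S via S→B a d: +{a}
  S via S→d b: +{d}
  S: {a,d}  A: {a,b}  B: {a}
round 2: (no change)
  S: {a,d}  A: {a,b}  B: {a}

FIRST(S) = ["a", "d"]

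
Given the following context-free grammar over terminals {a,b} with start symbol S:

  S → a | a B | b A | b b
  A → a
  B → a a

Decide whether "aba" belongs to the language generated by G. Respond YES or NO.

CNF form of G:
  S -> T0 B | T1 A | T1 T1 | a
  A -> a
  B -> T0 T0
  T0 -> a
  T1 -> b

CYK fill:
  cell(0,0) a: {A,S,T0}  orig:{A,S}
  cell(1,1) b: {T1}  orig:{}
  cell(2,2) a: {A,S,T0}  orig:{A,S}
  cell(0,1) ab: ∅
  cell(1,2) ba: {S}
  cell(0,2) aba: ∅

S ∉ T[0,2] ⇒ NO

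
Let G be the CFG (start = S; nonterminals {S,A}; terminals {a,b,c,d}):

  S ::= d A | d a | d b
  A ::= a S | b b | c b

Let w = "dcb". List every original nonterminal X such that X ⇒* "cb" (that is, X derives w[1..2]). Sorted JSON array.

CNF form of G:
  S -> T3 A | T3 T0 | T3 T1
  A -> T0 S | T1 T1 | T2 T1
  T0 -> a
  T1 -> b
  T2 -> c
  T3 -> d

CYK table (by increasing span) (cells [i..j] with 1 ≤ i ≤ j ≤ 2 only):
  [1..1]={T2}  "c"  orig:{}
  [2..2]={T1}  "b"  orig:{}
  [1..2]={A}  "cb"

Original NTs in T[1,2] deriving "cb": ["A"]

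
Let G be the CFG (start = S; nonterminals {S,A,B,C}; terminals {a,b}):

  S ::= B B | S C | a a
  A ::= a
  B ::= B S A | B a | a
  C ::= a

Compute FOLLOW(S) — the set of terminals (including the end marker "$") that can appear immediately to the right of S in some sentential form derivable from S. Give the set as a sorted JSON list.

FIRST iteration:
iter 1:
  A via A→a: +{a}
  B via B→a: +{a}
  C via C→a: +{a}
  S via S→B B: +{a}
  FIRST(S)={a}  FIRST(A)={a}  FIRST(B)={a}  FIRST(C)={a}
iter 2: (stable)
  FIRST(S)={a}  FIRST(A)={a}  FIRST(B)={a}  FIRST(C)={a}

FOLLOW sets:
FOLLOW(S) := {$}
[1]
  B→B S A: FOLLOW(B) ⊇ FIRST(S) = {a}; new: +{a}
  B→B S A: FOLLOW(S) ⊇ FIRST(A) = {a}; new: +{a}
  B→B S A: FOLLOW(A) ⊇ FOLLOW(B) ⊇ {a}; new: +{a}
  S→B B: FOLLOW(B) ⊇ FOLLOW(S) ⊇ {$,a}; new: +{$}
  S→S C: FOLLOW(C) ⊇ FOLLOW(S) ⊇ {$,a}; new: +{$,a}
  FOLLOW(S)={$,a}  FOLLOW(A)={a}  FOLLOW(B)={$,a}  FOLLOW(C)={$,a}
[2]
  B→B S A: FOLLOW(A) ⊇ FOLLOW(B) ⊇ {$,a}; new: +{$}
  FOLLOW(S)={$,a}  FOLLOW(A)={$,a}  FOLLOW(B)={$,a}  FOLLOW(C)={$,a}
[3] (stable)
  FOLLOW(S)={$,a}  FOLLOW(A)={$,a}  FOLLOW(B)={$,a}  FOLLOW(C)={$,a}

FOLLOW(S) = ["$", "a"]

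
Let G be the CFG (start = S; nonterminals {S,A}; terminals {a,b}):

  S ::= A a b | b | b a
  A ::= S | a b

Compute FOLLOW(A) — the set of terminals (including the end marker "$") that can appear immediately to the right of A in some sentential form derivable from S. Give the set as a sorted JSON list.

FIRST iteration:
iter 1:
  A via A→a b: +{a}
  S via S→A a b: +{a}
  S via S→b: +{b}
  FIRST[S]={a,b}  FIRST[A]={a}
iter 2:
  A via A→S: +{b}
  FIRST[S]={a,b}  FIRST[A]={a,b}
iter 3: (no change)
  FIRST[S]={a,b}  FIRST[A]={a,b}

Compute FOLLOW by fixpoint:
FOLLOW(S) := {$}
pass 1:
  S→A a b: FOLLOW(A) ⊇ FIRST(a) = {a}; new: +{a}
  FOLLOW[S]={$}  FOLLOW[A]={a}
pass 2:
  A→S: FOLLOW(S) ⊇ FOLLOW(A) ⊇ {a}; new: +{a}
  FOLLOW[S]={$,a}  FOLLOW[A]={a}
pass 3: (stable)
  FOLLOW[S]={$,a}  FOLLOW[A]={a}

FOLLOW(A) = ["a"]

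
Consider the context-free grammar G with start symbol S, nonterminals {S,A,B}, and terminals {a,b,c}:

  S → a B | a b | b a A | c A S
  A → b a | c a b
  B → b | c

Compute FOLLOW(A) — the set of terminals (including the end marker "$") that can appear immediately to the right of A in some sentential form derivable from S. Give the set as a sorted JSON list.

FIRST iteration:
round 1:
  A via A→b a: +{b}
  A via A→c a b: +{c}
  B via B→b: +{b}
  B via B→c: +{c}
  S via S→a B: +{a}
  S via S→b a A: +{b}
  S via S→c A S: +{c}
  FIRST[S]={a,b,c}  FIRST[A]={b,c}  FIRST[B]={b,c}
round 2: (no change)
  FIRST[S]={a,b,c}  FIRST[A]={b,c}  FIRST[B]={b,c}

FOLLOW iteration:
seed FOLLOW(S) with $
[1]
  S→a B: FOLLOW(B) ⊇ FOLLOW(S) ⊇ {$}; new: +{$}
  S→b a A: FOLLOW(A) ⊇ FOLLOW(S) ⊇ {$}; new: +{$}
  S→c A S: FOLLOW(A) ⊇ FIRST(S) = {a,b,c}; new: +{a,b,c}
  FOLLOW(S)={$}  FOLLOW(A)={$,a,b,c}  FOLLOW(B)={$}
[2] — fixpoint
  FOLLOW(S)={$}  FOLLOW(A)={$,a,b,c}  FOLLOW(B)={$}

FOLLOW(A) = ["$", "a", "b", "c"]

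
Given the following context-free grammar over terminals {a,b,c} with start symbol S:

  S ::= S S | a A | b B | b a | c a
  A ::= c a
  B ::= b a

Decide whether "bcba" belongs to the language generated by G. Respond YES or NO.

CNF form of G:
  S -> S S | T0 T1 | T1 A | T2 B | T2 T1
  A -> T0 T1
  B -> T2 T1
  T0 -> c
  T1 -> a
  T2 -> b

CYK table (by increasing span):
  cell(0,0) b: {T2}  orig:{}
  cell(1,1) c: {T0}  orig:{}
  cell(2,2) b: {T2}  orig:{}
  cell(3,3) a: {T1}  orig:{}
  cell(0,1) bc: ∅
  cell(1,2) cb: ∅
  cell(2,3) ba: {B,S}
  cell(0,2) bcb: ∅
  cell(1,3) cba: ∅
  cell(0,3) bcba: ∅

S ∉ T[0,3] ⇒ NO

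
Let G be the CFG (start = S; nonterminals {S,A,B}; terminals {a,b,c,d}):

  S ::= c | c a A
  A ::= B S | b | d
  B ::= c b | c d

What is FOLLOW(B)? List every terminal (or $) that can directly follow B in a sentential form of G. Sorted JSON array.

FIRST sets, iterate to fixpoint:
round 1:
  A via A→b: +{b}
  A via A→d: +{d}
  B via B→c b: +{c}
  S via S→c: +{c}
  S: {c}  A: {b,d}  B: {c}
round 2:
  A via A→B S: +{c}
  S: {c}  A: {b,c,d}  B: {c}
round 3: (stable)
  S: {c}  A: {b,c,d}  B: {c}

Compute FOLLOW by fixpoint:
initialize: $ ∈ FOLLOW(S)
[1]
  A→B S: FOLLOW(B) ⊇ FIRST(S) = {c}; new: +{c}
  S→c a A: FOLLOW(A) ⊇ FOLLOW(S) ⊇ {$}; new: +{$}
  FOLLOW(S)={$}  FOLLOW(A)={$}  FOLLOW(B)={c}
[2] — fixpoint
  FOLLOW(S)={$}  FOLLOW(A)={$}  FOLLOW(B)={c}

FOLLOW(B) = ["c"]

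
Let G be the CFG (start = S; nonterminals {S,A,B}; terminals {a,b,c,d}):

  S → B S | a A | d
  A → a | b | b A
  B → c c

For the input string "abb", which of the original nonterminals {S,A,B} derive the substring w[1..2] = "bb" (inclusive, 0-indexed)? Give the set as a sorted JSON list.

Convert to CNF:
  S -> B S | T2 A | d
  A -> T0 A | a | b
  B -> T1 T1
  T0 -> b
  T1 -> c
  T2 -> a

CYK table (by increasing span), restricted to cells inside w[1..2]:
  T[1,1] 'b' = {A,T0}  orig:{A}
  T[2,2] 'b' = {A,T0}  orig:{A}
  T[1,2] 'bb' = {A}

Original NTs in T[1,2] deriving "bb": ["A"]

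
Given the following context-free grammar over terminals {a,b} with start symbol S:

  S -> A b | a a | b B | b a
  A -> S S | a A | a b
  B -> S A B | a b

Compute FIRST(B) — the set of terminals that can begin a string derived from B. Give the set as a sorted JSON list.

Compute FIRST by fixpoint:
round 1:
  A via A→a A: +{a}
  B via B→a b: +{a}
  S via S→A b: +{a}
  S via S→b B: +{b}
  FIRST(S)={a,b}  FIRST(A)={a}  FIRST(B)={a}
round 2:
  A via A→S S: +{b}
  B via B→S A B: +{b}
  FIRST(S)={a,b}  FIRST(A)={a,b}  FIRST(B)={a,b}
round 3: — fixpoint
  FIRST(S)={a,b}  FIRST(A)={a,b}  FIRST(B)={a,b}

FIRST(B) = ["a", "b"]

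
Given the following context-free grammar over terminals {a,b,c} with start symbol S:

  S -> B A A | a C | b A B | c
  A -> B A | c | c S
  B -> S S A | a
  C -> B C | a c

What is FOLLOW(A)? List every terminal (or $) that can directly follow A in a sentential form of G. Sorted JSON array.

Compute FIRST by fixpoint:
iter 1:
  A via A→c: +{c}
  B via B→a: +{a}
  C via C→B C: +{a}
  S via S→B A A: +{a}
  S via S→b A B: +{b}
  S via S→c: +{c}
  S: {a,b,c}  A: {c}  B: {a}  C: {a}
iter 2:
  A via A→B A: +{a}
  B via B→S S A: +{b,c}
  C via C→B C: +{b,c}
  S: {a,b,c}  A: {a,c}  B: {a,b,c}  C: {a,b,c}
iter 3:
  A via A→B A: +{b}
  S: {a,b,c}  A: {a,b,c}  B: {a,b,c}  C: {a,b,c}
iter 4: — fixpoint
  S: {a,b,c}  A: {a,b,c}  B: {a,b,c}  C: {a,b,c}

FOLLOW iteration:
FOLLOW(S) := {$}
pass 1:
  A→B A: FOLLOW(B) ⊇ FIRST(A) = {a,b,c}; new: +{a,b,c}
  B→S S A: FOLLOW(S) ⊇ FIRST(S) = {a,b,c}; new: +{a,b,c}
  B→S S A: FOLLOW(A) ⊇ FOLLOW(B) ⊇ {a,b,c}; new: +{a,b,c}
  S→B A A: FOLLOW(A) ⊇ FOLLOW(S) ⊇ {$,a,b,c}; new: +{$}
  S→a C: FOLLOW(C) ⊇ FOLLOW(S) ⊇ {$,a,b,c}; new: +{$,a,b,c}
  S→b A B: FOLLOW(B) ⊇ FOLLOW(S) ⊇ {$,a,b,c}; new: +{$}
  FOLLOW(S)={$,a,b,c}  FOLLOW(A)={$,a,b,c}  FOLLOW(B)={$,a,b,c}  FOLLOW(C)={$,a,b,c}
pass 2: (stable)
  FOLLOW(S)={$,a,b,c}  FOLLOW(A)={$,a,b,c}  FOLLOW(B)={$,a,b,c}  FOLLOW(C)={$,a,b,c}

FOLLOW(A) = ["$", "a", "b", "c"]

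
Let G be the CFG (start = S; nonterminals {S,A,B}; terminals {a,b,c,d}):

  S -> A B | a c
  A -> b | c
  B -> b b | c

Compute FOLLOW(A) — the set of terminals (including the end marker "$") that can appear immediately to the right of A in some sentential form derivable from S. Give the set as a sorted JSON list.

FIRST sets, iterate to fixpoint:
pass 1:
  A via A→b: +{b}
  A via A→c: +{c}
  B via B→b b: +{b}
  B via B→c: +{c}
  S via S→A B: +{b,c}
  S via S→a c: +{a}
  FIRST[S]={a,b,c}  FIRST[A]={b,c}  FIRST[B]={b,c}
pass 2: — fixpoint
  FIRST[S]={a,b,c}  FIRST[A]={b,c}  FIRST[B]={b,c}

FOLLOW sets:
FOLLOW(S) := {$}
iter 1:
  S→A B: FOLLOW(A) ⊇ FIRST(B) = {b,c}; new: +{b,c}
  S→A B: FOLLOW(B) ⊇ FOLLOW(S) ⊇ {$}; new: +{$}
  FOLLOW[S]={$}  FOLLOW[A]={b,c}  FOLLOW[B]={$}
iter 2: (no change)
  FOLLOW[S]={$}  FOLLOW[A]={b,c}  FOLLOW[B]={$}

FOLLOW(A) = ["b", "c"]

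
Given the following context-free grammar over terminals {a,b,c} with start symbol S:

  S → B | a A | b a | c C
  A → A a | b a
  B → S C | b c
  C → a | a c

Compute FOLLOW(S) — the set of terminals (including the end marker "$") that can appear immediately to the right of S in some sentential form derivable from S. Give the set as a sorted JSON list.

Compute FIRST by fixpoint:
round 1:
  A via A→b a: +{b}
  B via B→b c: +{b}
  C via C→a: +{a}
  S via S→B: +{b}
  S via S→a A: +{a}
  S via S→c C: +{c}
  FIRST[S]={a,b,c}  FIRST[A]={b}  FIRST[B]={b}  FIRST[C]={a}
round 2:
  B via B→S C: +{a,c}
  FIRST[S]={a,b,c}  FIRST[A]={b}  FIRST[B]={a,b,c}  FIRST[C]={a}
round 3: (stable)
  FIRST[S]={a,b,c}  FIRST[A]={b}  FIRST[B]={a,b,c}  FIRST[C]={a}

Compute FOLLOW by fixpoint:
initialize: $ ∈ FOLLOW(S)
iter 1:
  A→A a: FOLLOW(A) ⊇ FIRST(a) = {a}; new: +{a}
  B→S C: FOLLOW(S) ⊇ FIRST(C) = {a}; new: +{a}
  S→B: FOLLOW(B) ⊇ FOLLOW(S) ⊇ {$,a}; new: +{$,a}
  S→a A: FOLLOW(A) ⊇ FOLLOW(S) ⊇ {$,a}; new: +{$}
  S→c C: FOLLOW(C) ⊇ FOLLOW(S) ⊇ {$,a}; new: +{$,a}
  FOLLOW(S)={$,a}  FOLLOW(A)={$,a}  FOLLOW(B)={$,a}  FOLLOW(C)={$,a}
iter 2: (stable)
  FOLLOW(S)={$,a}  FOLLOW(A)={$,a}  FOLLOW(B)={$,a}  FOLLOW(C)={$,a}

FOLLOW(S) = ["$", "a"]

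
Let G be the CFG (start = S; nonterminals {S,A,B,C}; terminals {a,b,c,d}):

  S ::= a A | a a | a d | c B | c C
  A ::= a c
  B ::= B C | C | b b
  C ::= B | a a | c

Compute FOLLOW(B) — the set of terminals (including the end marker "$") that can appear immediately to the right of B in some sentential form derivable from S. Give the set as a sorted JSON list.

Compute FIRST by fixpoint:
iter 1:
  A via A→a c: +{a}
  B via B→b b: +{b}
  C via C→B: +{b}
  C via C→a a: +{a}
  C via C→c: +{c}
  S via S→a A: +{a}
  S via S→c B: +{c}
  FIRST(S)={a,c}  FIRST(A)={a}  FIRST(B)={b}  FIRST(C)={a,b,c}
iter 2:
  B via B→C: +{a,c}
  FIRST(S)={a,c}  FIRST(A)={a}  FIRST(B)={a,b,c}  FIRST(C)={a,b,c}
iter 3: — fixpoint
  FIRST(S)={a,c}  FIRST(A)={a}  FIRST(B)={a,b,c}  FIRST(C)={a,b,c}

FOLLOW sets:
initialize: $ ∈ FOLLOW(S)
pass 1:
  B→B C: FOLLOW(B) ⊇ FIRST(C) = {a,b,c}; new: +{a,b,c}
  B→B C: FOLLOW(C) ⊇ FOLLOW(B) ⊇ {a,b,c}; new: +{a,b,c}
  S→a A: FOLLOW(A) ⊇ FOLLOW(S) ⊇ {$}; new: +{$}
  S→c B: FOLLOW(B) ⊇ FOLLOW(S) ⊇ {$}; new: +{$}
  S→c C: FOLLOW(C) ⊇ FOLLOW(S) ⊇ {$}; new: +{$}
  FOLLOW[S]={$}  FOLLOW[A]={$}  FOLLOW[B]={$,a,b,c}  FOLLOW[C]={$,a,b,c}
pass 2: (no change)
  FOLLOW[S]={$}  FOLLOW[A]={$}  FOLLOW[B]={$,a,b,c}  FOLLOW[C]={$,a,b,c}

FOLLOW(B) = ["$", "a", "b", "c"]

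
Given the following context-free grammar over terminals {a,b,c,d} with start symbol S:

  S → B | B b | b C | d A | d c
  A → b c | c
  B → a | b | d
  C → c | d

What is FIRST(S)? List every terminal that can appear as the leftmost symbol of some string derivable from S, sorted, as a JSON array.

Compute FIRST by fixpoint:
[1]
  A via A→b c: +{b}
  A via A→c: +{c}
  B via B→a: +{a}
  B via B→b: +{b}
  B via B→d: +{d}
  C via C→c: +{c}
  C via C→d: +{d}
  S via S→B: +{a,b,d}
  FIRST(S)={a,b,d}  FIRST(A)={b,c}  FIRST(B)={a,b,d}  FIRST(C)={c,d}
[2] (no change)
  FIRST(S)={a,b,d}  FIRST(A)={b,c}  FIRST(B)={a,b,d}  FIRST(C)={c,d}

FIRST(S) = ["a", "b", "d"]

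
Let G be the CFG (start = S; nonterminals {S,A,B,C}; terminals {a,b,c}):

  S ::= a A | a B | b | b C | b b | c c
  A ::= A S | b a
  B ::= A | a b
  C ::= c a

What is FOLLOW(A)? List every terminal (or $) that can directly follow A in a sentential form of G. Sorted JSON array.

Compute FIRST by fixpoint:
iter 1:
  A via A→b a: +{b}
  B via B→A: +{b}
  B via B→a b: +{a}
  C via C→c a: +{c}
  S via S→a A: +{a}
  S via S→b: +{b}
  S via S→c c: +{c}
  FIRST[S]={a,b,c}  FIRST[A]={b}  FIRST[B]={a,b}  FIRST[C]={c}
iter 2: done
  FIRST[S]={a,b,c}  FIRST[A]={b}  FIRST[B]={a,b}  FIRST[C]={c}

FOLLOW iteration:
initialize: $ ∈ FOLLOW(S)
pass 1:
  A→A S: FOLLOW(A) ⊇ FIRST(S) = {a,b,c}; new: +{a,b,c}
  A→A S: FOLLOW(S) ⊇ FOLLOW(A) ⊇ {a,b,c}; new: +{a,b,c}
  S→a A: FOLLOW(A) ⊇ FOLLOW(S) ⊇ {$,a,b,c}; new: +{$}
  S→a B: FOLLOW(B) ⊇ FOLLOW(S) ⊇ {$,a,b,c}; new: +{$,a,b,c}
  S→b C: FOLLOW(C) ⊇ FOLLOW(S) ⊇ {$,a,b,c}; new: +{$,a,b,c}
  FOLLOW[S]={$,a,b,c}  FOLLOW[A]={$,a,b,c}  FOLLOW[B]={$,a,b,c}  FOLLOW[C]={$,a,b,c}
pass 2: (no change)
  FOLLOW[S]={$,a,b,c}  FOLLOW[A]={$,a,b,c}  FOLLOW[B]={$,a,b,c}  FOLLOW[C]={$,a,b,c}

FOLLOW(A) = ["$", "a", "b", "c"]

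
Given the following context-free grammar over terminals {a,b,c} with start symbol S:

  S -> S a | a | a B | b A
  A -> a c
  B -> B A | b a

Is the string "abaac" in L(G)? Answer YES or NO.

Convert to CNF:
  S -> S T0 | T0 B | T2 A | a
  A -> T0 T1
  B -> B A | T2 T0
  T0 -> a
  T1 -> c
  T2 -> b

CYK table (by increasing span):
  [0..0]={S,T0}  "a"  orig:{S}
  [1..1]={T2}  "b"  orig:{}
  [2..2]={S,T0}  "a"  orig:{S}
  [3..3]={S,T0}  "a"  orig:{S}
  [4..4]={T1}  "c"  orig:{}
  [0..1]=∅  "ab"
  [1..2]={B}  "ba"
  [2..3]={S}  "aa"
  [3..4]={A}  "ac"
  [0..2]={S}  "aba"
  [1..3]=∅  "baa"
  [2..4]=∅  "aac"
  [0..3]={S}  "abaa"
  [1..4]={B}  "baac"
  [0..4]={S}  "abaac"

S ∈ T[0,4] ⇒ YES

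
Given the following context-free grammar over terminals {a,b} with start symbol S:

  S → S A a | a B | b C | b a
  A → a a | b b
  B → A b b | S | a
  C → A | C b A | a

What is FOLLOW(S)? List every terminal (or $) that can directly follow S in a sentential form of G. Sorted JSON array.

FIRST iteration:
[1]
  A via A→a a: +{a}
  A via A→b b: +{b}
  B via B→A b b: +{a,b}
  C via C→A: +{a,b}
  S via S→a B: +{a}
  S via S→b C: +{b}
  FIRST(S)={a,b}  FIRST(A)={a,b}  FIRST(B)={a,b}  FIRST(C)={a,b}
[2] (no change)
  FIRST(S)={a,b}  FIRST(A)={a,b}  FIRST(B)={a,b}  FIRST(C)={a,b}

FOLLOW sets:
FOLLOW(S) := {$}
pass 1:
  B→A b b: FOLLOW(A) ⊇ FIRST(b) = {b}; new: +{b}
  C→C b A: FOLLOW(C) ⊇ FIRST(b) = {b}; new: +{b}
  S→S A a: FOLLOW(S) ⊇ FIRST(A) = {a,b}; new: +{a,b}
  S→S A a: FOLLOW(A) ⊇ FIRST(a) = {a}; new: +{a}
  S→a B: FOLLOW(B) ⊇ FOLLOW(S) ⊇ {$,a,b}; new: +{$,a,b}
  S→b C: FOLLOW(C) ⊇ FOLLOW(S) ⊇ {$,a,b}; new: +{$,a}
  FOLLOW(S)={$,a,b}  FOLLOW(A)={a,b}  FOLLOW(B)={$,a,b}  FOLLOW(C)={$,a,b}
pass 2:
  C→A: FOLLOW(A) ⊇ FOLLOW(C) ⊇ {$,a,b}; new: +{$}
  FOLLOW(S)={$,a,b}  FOLLOW(A)={$,a,b}  FOLLOW(B)={$,a,b}  FOLLOW(C)={$,a,b}
pass 3: (no change)
  FOLLOW(S)={$,a,b}  FOLLOW(A)={$,a,b}  FOLLOW(B)={$,a,b}  FOLLOW(C)={$,a,b}

FOLLOW(S) = ["$", "a", "b"]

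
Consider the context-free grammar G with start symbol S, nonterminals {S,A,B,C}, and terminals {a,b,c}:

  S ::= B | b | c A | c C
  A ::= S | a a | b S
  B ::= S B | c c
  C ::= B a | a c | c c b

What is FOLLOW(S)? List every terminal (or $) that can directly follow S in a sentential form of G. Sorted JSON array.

FIRST iteration:
round 1:
  A via A→a a: +{a}
  A via A→b S: +{b}
  B via B→c c: +{c}
  C via C→B a: +{c}
  C via C→a c: +{a}
  S via S→B: +{c}
  S via S→b: +{b}
  S: {b,c}  A: {a,b}  B: {c}  C: {a,c}
round 2:
  A via A→S: +{c}
  B via B→S B: +{b}
  C via C→B a: +{b}
  S: {b,c}  A: {a,b,c}  B: {b,c}  C: {a,b,c}
round 3: done
  S: {b,c}  A: {a,b,c}  B: {b,c}  C: {a,b,c}

FOLLOW iteration:
seed FOLLOW(S) with $
[1]
  B→S B: FOLLOW(S) ⊇ FIRST(B) = {b,c}; new: +{b,c}
  C→B a: FOLLOW(B) ⊇ FIRST(a) = {a}; new: +{a}
  S→B: FOLLOW(B) ⊇ FOLLOW(S) ⊇ {$,b,c}; new: +{$,b,c}
  S→c A: FOLLOW(A) ⊇ FOLLOW(S) ⊇ {$,b,c}; new: +{$,b,c}
  S→c C: FOLLOW(C) ⊇ FOLLOW(S) ⊇ {$,b,c}; new: +{$,b,c}
  S: {$,b,c}  A: {$,b,c}  B: {$,a,b,c}  C: {$,b,c}
[2] done
  S: {$,b,c}  A: {$,b,c}  B: {$,a,b,c}  C: {$,b,c}

FOLLOW(S) = ["$", "b", "c"]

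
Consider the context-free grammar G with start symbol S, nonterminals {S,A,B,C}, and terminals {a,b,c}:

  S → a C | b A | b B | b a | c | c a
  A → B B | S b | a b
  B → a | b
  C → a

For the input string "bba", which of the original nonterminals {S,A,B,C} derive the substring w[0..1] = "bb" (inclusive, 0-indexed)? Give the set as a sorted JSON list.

Convert to CNF:
  S -> T0 A | T0 B | T0 T1 | T1 C | T2 T1 | c
  A -> B B | S T0 | T1 T0
  B -> a | b
  C -> a
  T0 -> b
  T1 -> a
  T2 -> c

CYK table (by increasing span) — only the sub-triangle for w[0..1]:
  T[0,0] 'b' = {B,T0}  orig:{B}
  T[1,1] 'b' = {B,T0}  orig:{B}
  T[0,1] 'bb' = {A,S}

Original NTs in T[0,1] deriving "bb": ["A", "S"]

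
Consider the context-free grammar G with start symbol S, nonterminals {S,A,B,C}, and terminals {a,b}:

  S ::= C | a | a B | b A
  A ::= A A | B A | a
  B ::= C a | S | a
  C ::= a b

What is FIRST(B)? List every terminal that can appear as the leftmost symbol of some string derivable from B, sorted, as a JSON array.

FIRST iteration:
[1]
  A via A→a: +{a}
  B via B→a: +{a}
  C via C→a b: +{a}
  S via S→C: +{a}
  S via S→b A: +{b}
  FIRST(S)={a,b}  FIRST(A)={a}  FIRST(B)={a}  FIRST(C)={a}
[2]
  B via B→S: +{b}
  FIRST(S)={a,b}  FIRST(A)={a}  FIRST(B)={a,b}  FIRST(C)={a}
[3]
  A via A→B A: +{b}
  FIRST(S)={a,b}  FIRST(A)={a,b}  FIRST(B)={a,b}  FIRST(C)={a}
[4] (stable)
  FIRST(S)={a,b}  FIRST(A)={a,b}  FIRST(B)={a,b}  FIRST(C)={a}

FIRST(B) = ["a", "b"]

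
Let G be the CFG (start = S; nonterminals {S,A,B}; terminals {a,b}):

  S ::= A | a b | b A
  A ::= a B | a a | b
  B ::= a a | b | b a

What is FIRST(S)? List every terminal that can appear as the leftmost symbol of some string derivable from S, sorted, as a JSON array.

FIRST sets, iterate to fixpoint:
iter 1:
  A via A→a B: +{a}
  A via A→b: +{b}
  B via B→a a: +{a}
  B via B→b: +{b}
  S via S→A: +{a,b}
  S: {a,b}  A: {a,b}  B: {a,b}
iter 2: — fixpoint
  S: {a,b}  A: {a,b}  B: {a,b}

FIRST(S) = ["a", "b"]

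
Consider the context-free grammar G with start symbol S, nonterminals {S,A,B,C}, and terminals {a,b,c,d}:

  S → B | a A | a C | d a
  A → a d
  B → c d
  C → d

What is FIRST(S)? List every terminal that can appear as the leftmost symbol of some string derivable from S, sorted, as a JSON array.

FIRST sets, iterate to fixpoint:
round 1:
  A via A→a d: +{a}
  B via B→c d: +{c}
  C via C→d: +{d}
  S via S→B: +{c}
  S via S→a A: +{a}
  S via S→d a: +{d}
  FIRST[S]={a,c,d}  FIRST[A]={a}  FIRST[B]={c}  FIRST[C]={d}
round 2: — fixpoint
  FIRST[S]={a,c,d}  FIRST[A]={a}  FIRST[B]={c}  FIRST[C]={d}

FIRST(S) = ["a", "c", "d"]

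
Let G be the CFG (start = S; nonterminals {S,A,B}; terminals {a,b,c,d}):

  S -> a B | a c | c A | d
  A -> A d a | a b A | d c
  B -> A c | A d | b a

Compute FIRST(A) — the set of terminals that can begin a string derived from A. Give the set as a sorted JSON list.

FIRST sets, iterate to fixpoint:
pass 1:
  A via A→a b A: +{a}
  A via A→d c: +{d}
  B via B→A c: +{a,d}
  B via B→b a: +{b}
  S via S→a B: +{a}
  S via S→c A: +{c}
  S via S→d: +{d}
  FIRST[S]={a,c,d}  FIRST[A]={a,d}  FIRST[B]={a,b,d}
pass 2: (no change)
  FIRST[S]={a,c,d}  FIRST[A]={a,d}  FIRST[B]={a,b,d}

FIRST(A) = ["a", "d"]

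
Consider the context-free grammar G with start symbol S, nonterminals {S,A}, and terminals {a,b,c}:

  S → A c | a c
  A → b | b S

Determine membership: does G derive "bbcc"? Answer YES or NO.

CNF form of G:
  S -> A T1 | T2 T1
  A -> T0 S | b
  T0 -> b
  T1 -> c
  T2 -> a

CYK table (by increasing span):
  T[0,0] 'b' = {A,T0}  orig:{A}
  T[1,1] 'b' = {A,T0}  orig:{A}
  T[2,2] 'c' = {T1}  orig:{}
  T[3,3] 'c' = {T1}  orig:{}
  T[0,1] 'bb' = ∅
  T[1,2] 'bc' = {S}
  T[2,3] 'cc' = ∅
  T[0,2] 'bbc' = {A}
  T[1,3] 'bcc' = ∅
  T[0,3] 'bbcc' = {S}

S ∈ T[0,3] ⇒ YES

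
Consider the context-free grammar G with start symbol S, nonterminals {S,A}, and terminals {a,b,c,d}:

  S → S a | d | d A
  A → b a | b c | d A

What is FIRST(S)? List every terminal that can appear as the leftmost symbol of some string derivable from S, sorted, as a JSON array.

FIRST iteration:
pass 1:
  A via A→b a: +{b}
  A via A→d A: +{d}
  S via S→d: +{d}
  S: {d}  A: {b,d}
pass 2: done
  S: {d}  A: {b,d}

FIRST(S) = ["d"]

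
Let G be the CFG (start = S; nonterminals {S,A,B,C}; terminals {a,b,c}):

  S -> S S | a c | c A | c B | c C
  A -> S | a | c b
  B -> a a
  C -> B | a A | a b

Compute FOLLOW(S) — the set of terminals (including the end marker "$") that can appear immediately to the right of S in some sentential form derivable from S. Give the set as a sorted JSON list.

FIRST iteration:
iter 1:
  A via A→a: +{a}
  A via A→c b: +{c}
  B via B→a a: +{a}
  C via C→B: +{a}
  S via S→a c: +{a}
  S via S→c A: +{c}
  FIRST(S)={a,c}  FIRST(A)={a,c}  FIRST(B)={a}  FIRST(C)={a}
iter 2: (stable)
  FIRST(S)={a,c}  FIRST(A)={a,c}  FIRST(B)={a}  FIRST(C)={a}

FOLLOW iteration:
initialize: $ ∈ FOLLOW(S)
[1]
  S→S S: FOLLOW(S) ⊇ FIRST(S) = {a,c}; new: +{a,c}
  S→c A: FOLLOW(A) ⊇ FOLLOW(S) ⊇ {$,a,c}; new: +{$,a,c}
  S→c B: FOLLOW(B) ⊇ FOLLOW(S) ⊇ {$,a,c}; new: +{$,a,c}
  S→c C: FOLLOW(C) ⊇ FOLLOW(S) ⊇ {$,a,c}; new: +{$,a,c}
  S: {$,a,c}  A: {$,a,c}  B: {$,a,c}  C: {$,a,c}
[2] (stable)
  S: {$,a,c}  A: {$,a,c}  B: {$,a,c}  C: {$,a,c}

FOLLOW(S) = ["$", "a", "c"]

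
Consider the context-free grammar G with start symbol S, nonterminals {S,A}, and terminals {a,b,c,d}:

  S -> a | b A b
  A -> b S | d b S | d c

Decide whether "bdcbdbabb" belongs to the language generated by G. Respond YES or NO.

Convert to CNF:
  S -> T0 X4 | a
  A -> T0 S | T1 T2 | T1 X3
  T0 -> b
  T1 -> d
  T2 -> c
  X3 -> T0 S
  X4 -> A T0

CYK table (by increasing span):
  cell(0,0) b: {T0}  orig:{}
  cell(1,1) d: {T1}  orig:{}
  cell(2,2) c: {T2}  orig:{}
  cell(3,3) b: {T0}  orig:{}
  cell(4,4) d: {T1}  orig:{}
  cell(5,5) b: {T0}  orig:{}
  cell(6,6) a: {S}
  cell(7,7) b: {T0}  orig:{}
  cell(8,8) b: {T0}  orig:{}
  cell(0,1) bd: ∅
  cell(1,2) dc: {A}
  cell(2,3) cb: ∅
  cell(3,4) bd: ∅
  cell(4,5) db: ∅
  cell(5,6) ba: {A,X3}  orig:{A}
  cell(6,7) ab: ∅
  cell(7,8) bb: ∅
  cell(0,2) bdc: ∅
  cell(1,3) dcb: {X4}  orig:{}
  cell(2,4) cbd: ∅
  cell(3,5) bdb: ∅
  cell(4,6) dba: {A}
  cell(5,7) bab: {X4}  orig:{}
  cell(6,8) abb: ∅
  cell(0,3) bdcb: {S}
  cell(1,4) dcbd: ∅
  cell(2,5) cbdb: ∅
  cell(3,6) bdba: ∅
  cell(4,7) dbab: {X4}  orig:{}
  cell(5,8) babb: ∅
  cell(0,4) bdcbd: ∅
  cell(1,5) dcbdb: ∅
  cell(2,6) cbdba: ∅
  cell(3,7) bdbab: {S}
  cell(4,8) dbabb: ∅
  cell(0,5) bdcbdb: ∅
  cell(1,6) dcbdba: ∅
  cell(2,7) cbdbab: ∅
  cell(3,8) bdbabb: ∅
  cell(0,6) bdcbdba: ∅
  cell(1,7) dcbdbab: ∅
  cell(2,8) cbdbabb: ∅
  cell(0,7) bdcbdbab: ∅
  cell(1,8) dcbdbabb: ∅
  cell(0,8) bdcbdbabb: ∅

S ∉ T[0,8] ⇒ NO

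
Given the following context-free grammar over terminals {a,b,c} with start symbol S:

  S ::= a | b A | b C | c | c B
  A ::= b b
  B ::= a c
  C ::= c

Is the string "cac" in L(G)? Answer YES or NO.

CNF form of G:
  S -> T0 A | T0 C | T2 B | a | c
  A -> T0 T0
  B -> T1 T2
  C -> c
  T0 -> b
  T1 -> a
  T2 -> c

Fill CYK table bottom-up:
  T[0,0] 'c' = {C,S,T2}  orig:{C,S}
  T[1,1] 'a' = {S,T1}  orig:{S}
  T[2,2] 'c' = {C,S,T2}  orig:{C,S}
  T[0,1] 'ca' = ∅
  T[1,2] 'ac' = {B}
  T[0,2] 'cac' = {S}

S ∈ T[0,2] ⇒ YES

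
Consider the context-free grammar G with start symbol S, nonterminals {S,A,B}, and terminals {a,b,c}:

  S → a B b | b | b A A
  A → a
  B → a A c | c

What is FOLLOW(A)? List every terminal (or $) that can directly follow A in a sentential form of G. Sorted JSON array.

Compute FIRST by fixpoint:
pass 1:
  A via A→a: +{a}
  B via B→a A c: +{a}
  B via B→c: +{c}
  S via S→a B b: +{a}
  S via S→b: +{b}
  FIRST(S)={a,b}  FIRST(A)={a}  FIRST(B)={a,c}
pass 2: (stable)
  FIRST(S)={a,b}  FIRST(A)={a}  FIRST(B)={a,c}

Compute FOLLOW by fixpoint:
FOLLOW(S) := {$}
iter 1:
  B→a A c: FOLLOW(A) ⊇ FIRST(c) = {c}; new: +{c}
  S→a B b: FOLLOW(B) ⊇ FIRST(b) = {b}; new: +{b}
  S→b A A: FOLLOW(A) ⊇ FIRST(A) = {a}; new: +{a}
  S→b A A: FOLLOW(A) ⊇ FOLLOW(S) ⊇ {$}; new: +{$}
  FOLLOW(S)={$}  FOLLOW(A)={$,a,c}  FOLLOW(B)={b}
iter 2: — fixpoint
  FOLLOW(S)={$}  FOLLOW(A)={$,a,c}  FOLLOW(B)={b}

FOLLOW(A) = ["$", "a", "c"]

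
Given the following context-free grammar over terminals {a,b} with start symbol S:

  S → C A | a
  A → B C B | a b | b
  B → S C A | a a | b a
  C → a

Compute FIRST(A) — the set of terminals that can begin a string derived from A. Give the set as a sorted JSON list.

FIRST sets, iterate to fixpoint:
round 1:
  A via A→a b: +{a}
  A via A→b: +{b}
  B via B→a a: +{a}
  B via B→b a: +{b}
  C via C→a: +{a}
  S via S→C A: +{a}
  S: {a}  A: {a,b}  B: {a,b}  C: {a}
round 2: (stable)
  S: {a}  A: {a,b}  B: {a,b}  C: {a}

FIRST(A) = ["a", "b"]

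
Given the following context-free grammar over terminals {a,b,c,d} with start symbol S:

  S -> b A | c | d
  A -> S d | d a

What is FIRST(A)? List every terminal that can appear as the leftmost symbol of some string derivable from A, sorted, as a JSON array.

Compute FIRST by fixpoint:
round 1:
  A via A→d a: +{d}
  S via S→b A: +{b}
  S via S→c: +{c}
  S via S→d: +{d}
  FIRST(S)={b,c,d}  FIRST(A)={d}
round 2:
  A via A→S d: +{b,c}
  FIRST(S)={b,c,d}  FIRST(A)={b,c,d}
round 3: — fixpoint
  FIRST(S)={b,c,d}  FIRST(A)={b,c,d}

FIRST(A) = ["b", "c", "d"]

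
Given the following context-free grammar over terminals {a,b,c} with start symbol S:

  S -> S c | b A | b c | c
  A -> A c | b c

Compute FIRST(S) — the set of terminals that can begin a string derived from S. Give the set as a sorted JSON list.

FIRST sets, iterate to fixpoint:
pass 1:
  A via A→b c: +{b}
  S via S→b A: +{b}
  S via S→c: +{c}
  FIRST[S]={b,c}  FIRST[A]={b}
pass 2: done
  FIRST[S]={b,c}  FIRST[A]={b}

FIRST(S) = ["b", "c"]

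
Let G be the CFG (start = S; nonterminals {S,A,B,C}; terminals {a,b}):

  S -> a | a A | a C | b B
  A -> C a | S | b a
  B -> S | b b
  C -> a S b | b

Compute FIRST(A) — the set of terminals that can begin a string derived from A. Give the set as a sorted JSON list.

FIRST iteration:
[1]
  A via A→b a: +{b}
  B via B→b b: +{b}
  C via C→a S b: +{a}
  C via C→b: +{b}
  S via S→a: +{a}
  S via S→b B: +{b}
  S: {a,b}  A: {b}  B: {b}  C: {a,b}
[2]
  A via A→C a: +{a}
  B via B→S: +{a}
  S: {a,b}  A: {a,b}  B: {a,b}  C: {a,b}
[3] — fixpoint
  S: {a,b}  A: {a,b}  B: {a,b}  C: {a,b}

FIRST(A) = ["a", "b"]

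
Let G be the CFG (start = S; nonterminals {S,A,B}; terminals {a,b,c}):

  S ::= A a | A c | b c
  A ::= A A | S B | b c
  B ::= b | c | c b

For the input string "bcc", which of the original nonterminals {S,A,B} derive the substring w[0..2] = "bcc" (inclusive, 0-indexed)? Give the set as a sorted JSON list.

CNF form of G:
  S -> A T1 | A T2 | T0 T1
  A -> A A | S B | T0 T1
  B -> T1 T0 | b | c
  T0 -> b
  T1 -> c
  T2 -> a

Fill CYK table bottom-up — only the sub-triangle for w[0..2]:
  cell(0,0) b: {B,T0}  orig:{B}
  cell(1,1) c: {B,T1}  orig:{B}
  cell(2,2) c: {B,T1}  orig:{B}
  cell(0,1) bc: {A,S}
  cell(1,2) cc: ∅
  cell(0,2) bcc: {A,S}

Original NTs in T[0,2] deriving "bcc": ["A", "S"]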